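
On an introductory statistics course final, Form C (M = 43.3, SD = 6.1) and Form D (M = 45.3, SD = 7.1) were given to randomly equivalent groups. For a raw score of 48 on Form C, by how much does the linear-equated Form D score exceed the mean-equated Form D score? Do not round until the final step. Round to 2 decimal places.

Mean-equated: 48 + (45.3 − 43.3) = 50.00
Linear-equated: (7.1/6.1)(48 − 43.3) + 45.3 = 50.770
Difference = 50.770 − 50.00 = 0.77

0.77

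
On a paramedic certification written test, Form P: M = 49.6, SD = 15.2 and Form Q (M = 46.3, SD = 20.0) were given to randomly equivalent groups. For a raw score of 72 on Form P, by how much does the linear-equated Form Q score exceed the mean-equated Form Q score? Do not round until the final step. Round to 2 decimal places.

7.07

Mean-equated: 72 + (46.3 − 49.6) = 68.70
Linear-equated: (20.0/15.2)(72 − 49.6) + 46.3 = 75.774
Difference = 75.774 − 68.70 = 7.07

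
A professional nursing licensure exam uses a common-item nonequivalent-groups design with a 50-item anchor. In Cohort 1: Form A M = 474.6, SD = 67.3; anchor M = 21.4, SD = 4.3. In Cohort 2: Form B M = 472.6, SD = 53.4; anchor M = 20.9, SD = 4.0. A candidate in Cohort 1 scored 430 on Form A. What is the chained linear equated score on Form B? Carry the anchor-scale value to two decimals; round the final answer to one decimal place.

441.2

Form A → anchor (Cohort 1): v = (4.3/67.3)(430 − 474.6) + 21.4 = 18.55
anchor → Form B (Cohort 2): y = (53.4/4.0)(18.55 − 20.9) + 472.6 = 441.2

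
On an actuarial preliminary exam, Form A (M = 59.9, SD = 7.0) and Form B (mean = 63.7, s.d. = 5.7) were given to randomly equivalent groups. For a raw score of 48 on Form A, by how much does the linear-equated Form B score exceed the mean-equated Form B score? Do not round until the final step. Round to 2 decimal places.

2.21

Mean-equated: 48 + (63.7 − 59.9) = 51.80
Linear-equated: (5.7/7.0)(48 − 59.9) + 63.7 = 54.010
Difference = 54.010 − 51.80 = 2.21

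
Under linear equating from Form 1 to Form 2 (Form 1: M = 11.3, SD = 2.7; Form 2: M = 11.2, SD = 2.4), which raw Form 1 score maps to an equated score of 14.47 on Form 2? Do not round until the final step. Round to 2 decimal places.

Invert y = (SD_Y/SD_X)(x − M_X) + M_Y:
x = (SD_X/SD_Y)(y − M_Y) + M_X = (2.7/2.4)(14.47 − 11.2) + 11.3
x = 1.125000 × 3.270 + 11.3 = 14.98

14.98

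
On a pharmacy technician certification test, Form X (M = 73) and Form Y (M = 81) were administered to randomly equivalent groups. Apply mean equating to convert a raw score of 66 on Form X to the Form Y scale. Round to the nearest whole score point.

Mean equating: y = x + (M_Y − M_X) = 66 + (81 − 73) = 74

74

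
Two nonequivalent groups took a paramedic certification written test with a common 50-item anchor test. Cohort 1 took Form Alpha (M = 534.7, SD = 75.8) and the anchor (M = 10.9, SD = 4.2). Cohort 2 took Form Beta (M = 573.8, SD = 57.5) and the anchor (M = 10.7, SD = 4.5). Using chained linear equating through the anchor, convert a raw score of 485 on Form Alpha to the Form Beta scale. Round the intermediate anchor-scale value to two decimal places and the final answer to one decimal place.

541.2

Form Alpha → anchor (Cohort 1): v = (4.2/75.8)(485 − 534.7) + 10.9 = 8.15
anchor → Form Beta (Cohort 2): y = (57.5/4.5)(8.15 − 10.7) + 573.8 = 541.2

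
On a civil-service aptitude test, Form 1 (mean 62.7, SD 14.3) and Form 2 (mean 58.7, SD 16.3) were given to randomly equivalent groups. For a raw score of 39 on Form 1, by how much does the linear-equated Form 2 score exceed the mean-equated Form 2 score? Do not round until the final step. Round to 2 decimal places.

Mean-equated: 39 + (58.7 − 62.7) = 35.00
Linear-equated: (16.3/14.3)(39 − 62.7) + 58.7 = 31.685
Difference = 31.685 − 35.00 = -3.31

-3.31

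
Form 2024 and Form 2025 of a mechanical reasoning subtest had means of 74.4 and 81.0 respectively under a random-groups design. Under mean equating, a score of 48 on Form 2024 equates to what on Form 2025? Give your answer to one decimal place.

Mean equating: y = x + (M_Y − M_X) = 48 + (81.0 − 74.4) = 54.6

54.6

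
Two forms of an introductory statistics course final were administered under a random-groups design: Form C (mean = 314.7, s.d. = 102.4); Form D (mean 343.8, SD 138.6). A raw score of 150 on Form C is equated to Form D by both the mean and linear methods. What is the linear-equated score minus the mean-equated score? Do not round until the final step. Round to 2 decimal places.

Mean-equated: 150 + (343.8 − 314.7) = 179.10
Linear-equated: (138.6/102.4)(150 − 314.7) + 343.8 = 120.876
Difference = 120.876 − 179.10 = -58.22

-58.22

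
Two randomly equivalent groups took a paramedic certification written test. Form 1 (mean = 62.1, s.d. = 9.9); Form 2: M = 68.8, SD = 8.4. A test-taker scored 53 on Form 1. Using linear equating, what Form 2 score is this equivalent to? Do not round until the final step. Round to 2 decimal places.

61.08

Linear equating: y = (SD_Y/SD_X)(x − M_X) + M_Y
y = (8.4/9.9)(53 − 62.1) + 68.8
y = 0.848485 × -9.1 + 68.8 = -7.7212 + 68.8 = 61.08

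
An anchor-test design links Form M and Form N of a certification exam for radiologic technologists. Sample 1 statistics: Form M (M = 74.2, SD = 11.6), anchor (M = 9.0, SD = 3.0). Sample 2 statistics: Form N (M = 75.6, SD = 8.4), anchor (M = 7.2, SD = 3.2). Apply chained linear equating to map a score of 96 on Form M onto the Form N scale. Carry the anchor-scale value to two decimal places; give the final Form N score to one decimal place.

95.1

Form M → anchor (Sample 1): v = (3.0/11.6)(96 − 74.2) + 9.0 = 14.64
anchor → Form N (Sample 2): y = (8.4/3.2)(14.64 − 7.2) + 75.6 = 95.1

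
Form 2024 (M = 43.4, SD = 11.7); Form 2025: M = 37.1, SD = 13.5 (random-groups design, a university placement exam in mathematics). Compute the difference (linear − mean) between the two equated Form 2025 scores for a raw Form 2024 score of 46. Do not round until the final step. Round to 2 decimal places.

0.40

Mean-equated: 46 + (37.1 − 43.4) = 39.70
Linear-equated: (13.5/11.7)(46 − 43.4) + 37.1 = 40.100
Difference = 40.100 − 39.70 = 0.40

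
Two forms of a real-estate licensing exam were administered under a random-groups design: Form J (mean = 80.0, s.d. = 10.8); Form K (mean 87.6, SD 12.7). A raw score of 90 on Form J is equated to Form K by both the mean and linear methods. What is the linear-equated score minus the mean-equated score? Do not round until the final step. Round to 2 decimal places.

1.76

Mean-equated: 90 + (87.6 − 80.0) = 97.60
Linear-equated: (12.7/10.8)(90 − 80.0) + 87.6 = 99.359
Difference = 99.359 − 97.60 = 1.76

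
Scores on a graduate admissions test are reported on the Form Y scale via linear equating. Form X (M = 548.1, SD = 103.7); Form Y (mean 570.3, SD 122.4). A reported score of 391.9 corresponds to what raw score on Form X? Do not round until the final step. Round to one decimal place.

397.0

Invert y = (SD_Y/SD_X)(x − M_X) + M_Y:
x = (SD_X/SD_Y)(y − M_Y) + M_X = (103.7/122.4)(391.9 − 570.3) + 548.1
x = 0.847222 × -178.400 + 548.1 = 397.0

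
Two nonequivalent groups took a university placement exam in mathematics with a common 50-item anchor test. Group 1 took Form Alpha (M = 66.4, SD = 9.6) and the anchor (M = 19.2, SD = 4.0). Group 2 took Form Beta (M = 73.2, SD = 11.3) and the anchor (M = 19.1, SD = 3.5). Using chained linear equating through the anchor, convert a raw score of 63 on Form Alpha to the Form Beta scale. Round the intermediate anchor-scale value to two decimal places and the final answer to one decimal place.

68.9

Form Alpha → anchor (Group 1): v = (4.0/9.6)(63 − 66.4) + 19.2 = 17.78
anchor → Form Beta (Group 2): y = (11.3/3.5)(17.78 − 19.1) + 73.2 = 68.9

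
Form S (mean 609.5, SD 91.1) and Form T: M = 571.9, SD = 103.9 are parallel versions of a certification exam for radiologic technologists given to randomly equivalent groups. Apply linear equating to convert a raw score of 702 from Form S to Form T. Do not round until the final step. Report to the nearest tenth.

Linear equating: y = (SD_Y/SD_X)(x − M_X) + M_Y
y = (103.9/91.1)(702 − 609.5) + 571.9
y = 1.140505 × 92.5 + 571.9 = 105.4967 + 571.9 = 677.4

677.4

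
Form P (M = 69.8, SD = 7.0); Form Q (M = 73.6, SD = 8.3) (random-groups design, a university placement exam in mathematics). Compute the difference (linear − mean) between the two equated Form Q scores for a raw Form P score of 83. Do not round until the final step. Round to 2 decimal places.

2.45

Mean-equated: 83 + (73.6 − 69.8) = 86.80
Linear-equated: (8.3/7.0)(83 − 69.8) + 73.6 = 89.251
Difference = 89.251 − 86.80 = 2.45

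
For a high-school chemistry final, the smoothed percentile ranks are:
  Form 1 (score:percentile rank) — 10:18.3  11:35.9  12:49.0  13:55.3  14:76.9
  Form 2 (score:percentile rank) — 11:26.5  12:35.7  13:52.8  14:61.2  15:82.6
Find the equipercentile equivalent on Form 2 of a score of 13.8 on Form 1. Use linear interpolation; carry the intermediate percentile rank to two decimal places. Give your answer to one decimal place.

PR of 13.8 on Form 1: 55.3 + (13.8 − 13)/(14 − 13) × (76.9 − 55.3) = 72.58
On Form 2, PR 72.58 falls between score 14 (PR 61.2) and 15 (PR 82.6).
Interpolate: 14 + (72.58 − 61.2)/(82.6 − 61.2) × (15 − 14) = 14.5

14.5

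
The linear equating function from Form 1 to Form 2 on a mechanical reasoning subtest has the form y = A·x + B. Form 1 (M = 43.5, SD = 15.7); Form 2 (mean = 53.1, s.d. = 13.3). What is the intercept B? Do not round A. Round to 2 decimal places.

A = SD_Y / SD_X = 13.3 / 15.7 = 0.847134
B = M_Y − A·M_X = 53.1 − 0.847134 × 43.5 = 16.25

16.25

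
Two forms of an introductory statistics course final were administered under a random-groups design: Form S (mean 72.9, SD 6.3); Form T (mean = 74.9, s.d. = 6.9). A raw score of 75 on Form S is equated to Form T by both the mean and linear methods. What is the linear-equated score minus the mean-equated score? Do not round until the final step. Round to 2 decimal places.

Mean-equated: 75 + (74.9 − 72.9) = 77.00
Linear-equated: (6.9/6.3)(75 − 72.9) + 74.9 = 77.200
Difference = 77.200 − 77.00 = 0.20

0.20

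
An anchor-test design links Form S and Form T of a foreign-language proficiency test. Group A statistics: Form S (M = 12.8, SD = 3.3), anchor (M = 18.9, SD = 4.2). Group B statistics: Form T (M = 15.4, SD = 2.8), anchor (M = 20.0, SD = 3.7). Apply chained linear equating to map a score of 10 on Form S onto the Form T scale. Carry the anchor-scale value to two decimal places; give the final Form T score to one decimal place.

Form S → anchor (Group A): v = (4.2/3.3)(10 − 12.8) + 18.9 = 15.34
anchor → Form T (Group B): y = (2.8/3.7)(15.34 − 20.0) + 15.4 = 11.9

11.9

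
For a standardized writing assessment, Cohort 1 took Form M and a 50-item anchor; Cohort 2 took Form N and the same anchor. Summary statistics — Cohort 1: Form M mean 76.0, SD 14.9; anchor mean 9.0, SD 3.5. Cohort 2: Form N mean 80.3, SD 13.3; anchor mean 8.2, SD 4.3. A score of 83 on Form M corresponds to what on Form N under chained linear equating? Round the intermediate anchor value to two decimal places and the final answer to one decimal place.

Form M → anchor (Cohort 1): v = (3.5/14.9)(83 − 76.0) + 9.0 = 10.64
anchor → Form N (Cohort 2): y = (13.3/4.3)(10.64 − 8.2) + 80.3 = 87.8

87.8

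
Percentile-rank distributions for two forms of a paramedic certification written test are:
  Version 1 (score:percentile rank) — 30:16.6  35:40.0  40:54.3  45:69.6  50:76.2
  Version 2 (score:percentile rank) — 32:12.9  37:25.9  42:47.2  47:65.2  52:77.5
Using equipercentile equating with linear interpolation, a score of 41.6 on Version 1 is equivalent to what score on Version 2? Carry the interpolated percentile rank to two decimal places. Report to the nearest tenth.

PR of 41.6 on Version 1: 54.3 + (41.6 − 40)/(45 − 40) × (69.6 − 54.3) = 59.20
On Version 2, PR 59.20 falls between score 42 (PR 47.2) and 47 (PR 65.2).
Interpolate: 42 + (59.20 − 47.2)/(65.2 − 47.2) × (47 − 42) = 45.3

45.3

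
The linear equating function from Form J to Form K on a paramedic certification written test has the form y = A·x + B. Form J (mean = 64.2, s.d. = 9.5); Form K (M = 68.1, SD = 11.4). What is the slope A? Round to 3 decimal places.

1.200

A = SD_Y / SD_X = 11.4 / 9.5 = 1.200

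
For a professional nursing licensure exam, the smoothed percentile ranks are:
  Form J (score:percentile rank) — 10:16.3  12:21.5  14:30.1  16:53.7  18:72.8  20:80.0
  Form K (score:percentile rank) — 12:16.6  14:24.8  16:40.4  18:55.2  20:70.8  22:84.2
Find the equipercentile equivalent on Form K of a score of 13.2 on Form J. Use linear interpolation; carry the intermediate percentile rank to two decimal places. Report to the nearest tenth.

PR of 13.2 on Form J: 21.5 + (13.2 − 12)/(14 − 12) × (30.1 − 21.5) = 26.66
On Form K, PR 26.66 falls between score 14 (PR 24.8) and 16 (PR 40.4).
Interpolate: 14 + (26.66 − 24.8)/(40.4 − 24.8) × (16 − 14) = 14.2

14.2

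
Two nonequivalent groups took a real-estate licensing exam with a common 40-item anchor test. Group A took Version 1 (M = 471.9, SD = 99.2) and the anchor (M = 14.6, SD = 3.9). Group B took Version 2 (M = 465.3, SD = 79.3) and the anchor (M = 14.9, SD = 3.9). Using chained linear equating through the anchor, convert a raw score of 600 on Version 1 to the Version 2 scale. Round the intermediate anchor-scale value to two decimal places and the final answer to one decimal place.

Version 1 → anchor (Group A): v = (3.9/99.2)(600 − 471.9) + 14.6 = 19.64
anchor → Version 2 (Group B): y = (79.3/3.9)(19.64 − 14.9) + 465.3 = 561.7

561.7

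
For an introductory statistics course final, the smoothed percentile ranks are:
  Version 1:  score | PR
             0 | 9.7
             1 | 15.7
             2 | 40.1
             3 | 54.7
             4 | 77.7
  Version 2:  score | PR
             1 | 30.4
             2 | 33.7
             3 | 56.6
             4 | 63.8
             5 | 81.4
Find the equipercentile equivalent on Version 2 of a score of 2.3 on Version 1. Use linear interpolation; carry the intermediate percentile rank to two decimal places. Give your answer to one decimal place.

PR of 2.3 on Version 1: 40.1 + (2.3 − 2)/(3 − 2) × (54.7 − 40.1) = 44.48
On Version 2, PR 44.48 falls between score 2 (PR 33.7) and 3 (PR 56.6).
Interpolate: 2 + (44.48 − 33.7)/(56.6 − 33.7) × (3 − 2) = 2.5

2.5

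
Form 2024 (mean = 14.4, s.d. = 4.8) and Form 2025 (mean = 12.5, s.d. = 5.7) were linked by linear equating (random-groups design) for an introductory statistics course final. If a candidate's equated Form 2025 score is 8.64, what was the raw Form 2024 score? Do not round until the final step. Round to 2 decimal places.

11.15

Invert y = (SD_Y/SD_X)(x − M_X) + M_Y:
x = (SD_X/SD_Y)(y − M_Y) + M_X = (4.8/5.7)(8.64 − 12.5) + 14.4
x = 0.842105 × -3.860 + 14.4 = 11.15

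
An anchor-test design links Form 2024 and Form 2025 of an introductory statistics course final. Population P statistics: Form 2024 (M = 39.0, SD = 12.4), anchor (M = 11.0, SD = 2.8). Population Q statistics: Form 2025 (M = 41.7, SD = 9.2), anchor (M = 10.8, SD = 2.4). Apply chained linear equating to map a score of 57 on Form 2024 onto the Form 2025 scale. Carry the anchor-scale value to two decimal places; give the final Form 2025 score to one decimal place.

58.0

Form 2024 → anchor (Population P): v = (2.8/12.4)(57 − 39.0) + 11.0 = 15.06
anchor → Form 2025 (Population Q): y = (9.2/2.4)(15.06 − 10.8) + 41.7 = 58.0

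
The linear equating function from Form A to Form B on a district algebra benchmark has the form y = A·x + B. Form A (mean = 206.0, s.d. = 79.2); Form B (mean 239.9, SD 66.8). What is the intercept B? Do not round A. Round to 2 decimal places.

66.15

A = SD_Y / SD_X = 66.8 / 79.2 = 0.843434
B = M_Y − A·M_X = 239.9 − 0.843434 × 206.0 = 66.15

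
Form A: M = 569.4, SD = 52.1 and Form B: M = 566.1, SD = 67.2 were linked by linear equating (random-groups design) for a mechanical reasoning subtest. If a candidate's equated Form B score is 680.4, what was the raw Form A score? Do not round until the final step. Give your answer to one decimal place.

Invert y = (SD_Y/SD_X)(x − M_X) + M_Y:
x = (SD_X/SD_Y)(y − M_Y) + M_X = (52.1/67.2)(680.4 − 566.1) + 569.4
x = 0.775298 × 114.300 + 569.4 = 658.0

658.0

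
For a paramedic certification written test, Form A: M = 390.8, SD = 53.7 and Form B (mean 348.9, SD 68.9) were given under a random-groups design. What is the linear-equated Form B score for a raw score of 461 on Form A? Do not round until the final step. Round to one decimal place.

Linear equating: y = (SD_Y/SD_X)(x − M_X) + M_Y
y = (68.9/53.7)(461 − 390.8) + 348.9
y = 1.283054 × 70.2 + 348.9 = 90.0704 + 348.9 = 439.0

439.0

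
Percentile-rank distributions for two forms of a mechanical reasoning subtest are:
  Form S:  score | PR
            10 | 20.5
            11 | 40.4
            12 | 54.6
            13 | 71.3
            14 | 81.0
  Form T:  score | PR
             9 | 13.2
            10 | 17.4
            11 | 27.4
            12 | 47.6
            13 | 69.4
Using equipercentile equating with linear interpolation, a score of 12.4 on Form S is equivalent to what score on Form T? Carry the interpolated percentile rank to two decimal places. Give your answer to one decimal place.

PR of 12.4 on Form S: 54.6 + (12.4 − 12)/(13 − 12) × (71.3 − 54.6) = 61.28
On Form T, PR 61.28 falls between score 12 (PR 47.6) and 13 (PR 69.4).
Interpolate: 12 + (61.28 − 47.6)/(69.4 − 47.6) × (13 − 12) = 12.6

12.6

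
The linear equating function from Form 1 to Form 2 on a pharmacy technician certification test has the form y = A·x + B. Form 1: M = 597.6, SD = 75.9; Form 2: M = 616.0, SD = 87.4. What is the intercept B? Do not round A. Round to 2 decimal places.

A = SD_Y / SD_X = 87.4 / 75.9 = 1.151515
B = M_Y − A·M_X = 616.0 − 1.151515 × 597.6 = -72.15

-72.15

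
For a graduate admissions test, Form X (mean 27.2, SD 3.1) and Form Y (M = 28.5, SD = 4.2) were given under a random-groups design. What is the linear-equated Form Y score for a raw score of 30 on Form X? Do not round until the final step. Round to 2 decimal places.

32.29

Linear equating: y = (SD_Y/SD_X)(x − M_X) + M_Y
y = (4.2/3.1)(30 − 27.2) + 28.5
y = 1.354839 × 2.8 + 28.5 = 3.7935 + 28.5 = 32.29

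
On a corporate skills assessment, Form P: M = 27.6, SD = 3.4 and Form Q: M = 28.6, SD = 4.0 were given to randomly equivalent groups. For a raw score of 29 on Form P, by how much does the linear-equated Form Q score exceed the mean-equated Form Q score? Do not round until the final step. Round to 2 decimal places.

0.25

Mean-equated: 29 + (28.6 − 27.6) = 30.00
Linear-equated: (4.0/3.4)(29 − 27.6) + 28.6 = 30.247
Difference = 30.247 − 30.00 = 0.25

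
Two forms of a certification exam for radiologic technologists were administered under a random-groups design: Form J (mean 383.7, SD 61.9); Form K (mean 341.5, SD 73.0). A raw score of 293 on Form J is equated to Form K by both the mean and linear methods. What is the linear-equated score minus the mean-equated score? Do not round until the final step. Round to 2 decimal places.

Mean-equated: 293 + (341.5 − 383.7) = 250.80
Linear-equated: (73.0/61.9)(293 − 383.7) + 341.5 = 234.536
Difference = 234.536 − 250.80 = -16.26

-16.26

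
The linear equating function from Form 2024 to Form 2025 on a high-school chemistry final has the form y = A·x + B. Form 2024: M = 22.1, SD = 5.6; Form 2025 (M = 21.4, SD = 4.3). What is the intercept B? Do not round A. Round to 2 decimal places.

4.43

A = SD_Y / SD_X = 4.3 / 5.6 = 0.767857
B = M_Y − A·M_X = 21.4 − 0.767857 × 22.1 = 4.43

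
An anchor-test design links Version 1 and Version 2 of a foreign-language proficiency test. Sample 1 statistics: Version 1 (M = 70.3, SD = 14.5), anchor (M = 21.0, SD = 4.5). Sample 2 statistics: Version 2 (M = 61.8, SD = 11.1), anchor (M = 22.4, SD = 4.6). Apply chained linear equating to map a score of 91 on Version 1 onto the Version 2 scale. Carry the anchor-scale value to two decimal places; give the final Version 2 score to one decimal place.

73.9

Version 1 → anchor (Sample 1): v = (4.5/14.5)(91 − 70.3) + 21.0 = 27.42
anchor → Version 2 (Sample 2): y = (11.1/4.6)(27.42 − 22.4) + 61.8 = 73.9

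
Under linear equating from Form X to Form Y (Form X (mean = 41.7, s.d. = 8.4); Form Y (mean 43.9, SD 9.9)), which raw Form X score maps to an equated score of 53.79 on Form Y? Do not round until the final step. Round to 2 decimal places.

50.09

Invert y = (SD_Y/SD_X)(x − M_X) + M_Y:
x = (SD_X/SD_Y)(y − M_Y) + M_X = (8.4/9.9)(53.79 − 43.9) + 41.7
x = 0.848485 × 9.890 + 41.7 = 50.09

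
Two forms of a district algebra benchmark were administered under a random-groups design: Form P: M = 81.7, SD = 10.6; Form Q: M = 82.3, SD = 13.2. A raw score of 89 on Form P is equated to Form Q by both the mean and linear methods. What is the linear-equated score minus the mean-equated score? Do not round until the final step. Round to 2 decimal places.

Mean-equated: 89 + (82.3 − 81.7) = 89.60
Linear-equated: (13.2/10.6)(89 − 81.7) + 82.3 = 91.391
Difference = 91.391 − 89.60 = 1.79

1.79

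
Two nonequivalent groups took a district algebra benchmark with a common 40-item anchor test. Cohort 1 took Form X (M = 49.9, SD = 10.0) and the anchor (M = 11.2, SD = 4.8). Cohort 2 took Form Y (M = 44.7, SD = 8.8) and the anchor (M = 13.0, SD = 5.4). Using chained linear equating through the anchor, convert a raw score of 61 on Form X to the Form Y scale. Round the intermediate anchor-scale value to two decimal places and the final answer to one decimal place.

50.5

Form X → anchor (Cohort 1): v = (4.8/10.0)(61 − 49.9) + 11.2 = 16.53
anchor → Form Y (Cohort 2): y = (8.8/5.4)(16.53 − 13.0) + 44.7 = 50.5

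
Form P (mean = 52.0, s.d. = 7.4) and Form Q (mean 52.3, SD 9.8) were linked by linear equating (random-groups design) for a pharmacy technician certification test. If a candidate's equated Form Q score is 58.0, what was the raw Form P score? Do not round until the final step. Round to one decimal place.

56.3

Invert y = (SD_Y/SD_X)(x − M_X) + M_Y:
x = (SD_X/SD_Y)(y − M_Y) + M_X = (7.4/9.8)(58.0 − 52.3) + 52.0
x = 0.755102 × 5.700 + 52.0 = 56.3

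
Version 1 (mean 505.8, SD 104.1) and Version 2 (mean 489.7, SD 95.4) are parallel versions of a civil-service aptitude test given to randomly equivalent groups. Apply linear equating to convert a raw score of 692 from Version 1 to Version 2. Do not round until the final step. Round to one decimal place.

660.3

Linear equating: y = (SD_Y/SD_X)(x − M_X) + M_Y
y = (95.4/104.1)(692 − 505.8) + 489.7
y = 0.916427 × 186.2 + 489.7 = 170.6386 + 489.7 = 660.3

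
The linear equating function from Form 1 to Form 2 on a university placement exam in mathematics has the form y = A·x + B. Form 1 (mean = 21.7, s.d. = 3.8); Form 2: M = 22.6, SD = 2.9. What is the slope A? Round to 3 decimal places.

0.763

A = SD_Y / SD_X = 2.9 / 3.8 = 0.763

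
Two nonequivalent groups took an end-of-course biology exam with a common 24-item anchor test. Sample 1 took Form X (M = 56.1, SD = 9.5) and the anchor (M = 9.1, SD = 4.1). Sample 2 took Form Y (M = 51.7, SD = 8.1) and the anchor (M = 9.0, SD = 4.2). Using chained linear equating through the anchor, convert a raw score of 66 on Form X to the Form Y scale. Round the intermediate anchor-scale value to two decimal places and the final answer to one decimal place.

60.1

Form X → anchor (Sample 1): v = (4.1/9.5)(66 − 56.1) + 9.1 = 13.37
anchor → Form Y (Sample 2): y = (8.1/4.2)(13.37 − 9.0) + 51.7 = 60.1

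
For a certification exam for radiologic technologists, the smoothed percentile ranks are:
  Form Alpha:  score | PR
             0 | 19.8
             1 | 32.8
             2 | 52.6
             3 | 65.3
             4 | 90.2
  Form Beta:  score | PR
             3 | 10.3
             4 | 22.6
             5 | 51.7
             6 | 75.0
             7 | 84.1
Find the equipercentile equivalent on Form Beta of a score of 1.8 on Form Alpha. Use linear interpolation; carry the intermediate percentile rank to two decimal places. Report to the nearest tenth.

4.9

PR of 1.8 on Form Alpha: 32.8 + (1.8 − 1)/(2 − 1) × (52.6 − 32.8) = 48.64
On Form Beta, PR 48.64 falls between score 4 (PR 22.6) and 5 (PR 51.7).
Interpolate: 4 + (48.64 − 22.6)/(51.7 − 22.6) × (5 − 4) = 4.9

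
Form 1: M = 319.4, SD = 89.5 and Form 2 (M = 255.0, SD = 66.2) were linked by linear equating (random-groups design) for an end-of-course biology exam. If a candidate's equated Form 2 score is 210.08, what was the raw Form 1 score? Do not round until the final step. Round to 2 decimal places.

Invert y = (SD_Y/SD_X)(x − M_X) + M_Y:
x = (SD_X/SD_Y)(y − M_Y) + M_X = (89.5/66.2)(210.08 − 255.0) + 319.4
x = 1.351964 × -44.920 + 319.4 = 258.67

258.67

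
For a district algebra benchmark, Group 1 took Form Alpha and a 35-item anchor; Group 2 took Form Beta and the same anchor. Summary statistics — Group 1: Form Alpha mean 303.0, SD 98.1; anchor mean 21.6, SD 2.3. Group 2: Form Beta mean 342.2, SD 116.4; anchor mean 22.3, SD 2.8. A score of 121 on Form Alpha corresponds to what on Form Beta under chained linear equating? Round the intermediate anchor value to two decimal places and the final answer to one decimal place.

Form Alpha → anchor (Group 1): v = (2.3/98.1)(121 − 303.0) + 21.6 = 17.33
anchor → Form Beta (Group 2): y = (116.4/2.8)(17.33 − 22.3) + 342.2 = 135.6

135.6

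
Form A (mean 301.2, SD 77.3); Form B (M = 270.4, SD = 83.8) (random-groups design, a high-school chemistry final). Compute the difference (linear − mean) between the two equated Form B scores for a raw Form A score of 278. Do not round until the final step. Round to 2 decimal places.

-1.95

Mean-equated: 278 + (270.4 − 301.2) = 247.20
Linear-equated: (83.8/77.3)(278 − 301.2) + 270.4 = 245.249
Difference = 245.249 − 247.20 = -1.95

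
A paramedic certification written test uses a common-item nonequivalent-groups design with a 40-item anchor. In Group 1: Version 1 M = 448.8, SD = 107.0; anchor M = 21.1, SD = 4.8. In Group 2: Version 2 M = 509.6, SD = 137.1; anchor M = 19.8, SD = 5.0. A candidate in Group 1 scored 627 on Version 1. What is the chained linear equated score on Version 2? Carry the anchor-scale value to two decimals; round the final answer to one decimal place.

764.3

Version 1 → anchor (Group 1): v = (4.8/107.0)(627 − 448.8) + 21.1 = 29.09
anchor → Version 2 (Group 2): y = (137.1/5.0)(29.09 − 19.8) + 509.6 = 764.3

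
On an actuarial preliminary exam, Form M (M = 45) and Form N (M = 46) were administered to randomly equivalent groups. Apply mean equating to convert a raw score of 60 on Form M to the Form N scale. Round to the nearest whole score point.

Mean equating: y = x + (M_Y − M_X) = 60 + (46 − 45) = 61

61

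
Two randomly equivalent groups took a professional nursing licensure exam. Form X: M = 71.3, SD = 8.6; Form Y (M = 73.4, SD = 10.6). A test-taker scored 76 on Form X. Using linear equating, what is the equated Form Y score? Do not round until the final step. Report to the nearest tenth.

79.2

Linear equating: y = (SD_Y/SD_X)(x − M_X) + M_Y
y = (10.6/8.6)(76 − 71.3) + 73.4
y = 1.232558 × 4.7 + 73.4 = 5.7930 + 73.4 = 79.2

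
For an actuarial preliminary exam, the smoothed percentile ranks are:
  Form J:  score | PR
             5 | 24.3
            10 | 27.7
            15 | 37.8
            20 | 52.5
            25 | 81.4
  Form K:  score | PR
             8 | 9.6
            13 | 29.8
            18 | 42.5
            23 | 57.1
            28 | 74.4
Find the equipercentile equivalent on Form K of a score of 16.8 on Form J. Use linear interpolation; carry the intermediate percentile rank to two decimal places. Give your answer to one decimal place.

18.2

PR of 16.8 on Form J: 37.8 + (16.8 − 15)/(20 − 15) × (52.5 − 37.8) = 43.09
On Form K, PR 43.09 falls between score 18 (PR 42.5) and 23 (PR 57.1).
Interpolate: 18 + (43.09 − 42.5)/(57.1 − 42.5) × (23 − 18) = 18.2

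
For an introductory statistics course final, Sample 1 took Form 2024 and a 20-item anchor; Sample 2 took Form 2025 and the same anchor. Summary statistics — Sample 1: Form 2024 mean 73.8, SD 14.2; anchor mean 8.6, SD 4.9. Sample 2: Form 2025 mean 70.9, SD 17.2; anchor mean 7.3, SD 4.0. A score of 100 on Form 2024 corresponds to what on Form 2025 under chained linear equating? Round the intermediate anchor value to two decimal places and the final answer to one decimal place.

115.4

Form 2024 → anchor (Sample 1): v = (4.9/14.2)(100 − 73.8) + 8.6 = 17.64
anchor → Form 2025 (Sample 2): y = (17.2/4.0)(17.64 − 7.3) + 70.9 = 115.4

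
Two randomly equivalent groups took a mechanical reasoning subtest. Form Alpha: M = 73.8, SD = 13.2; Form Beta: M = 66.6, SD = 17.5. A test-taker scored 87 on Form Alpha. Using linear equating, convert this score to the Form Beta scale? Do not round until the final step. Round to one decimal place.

84.1

Linear equating: y = (SD_Y/SD_X)(x − M_X) + M_Y
y = (17.5/13.2)(87 − 73.8) + 66.6
y = 1.325758 × 13.2 + 66.6 = 17.5000 + 66.6 = 84.1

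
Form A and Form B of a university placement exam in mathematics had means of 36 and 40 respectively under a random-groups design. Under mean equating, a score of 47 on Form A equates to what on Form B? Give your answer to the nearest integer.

51

Mean equating: y = x + (M_Y − M_X) = 47 + (40 − 36) = 51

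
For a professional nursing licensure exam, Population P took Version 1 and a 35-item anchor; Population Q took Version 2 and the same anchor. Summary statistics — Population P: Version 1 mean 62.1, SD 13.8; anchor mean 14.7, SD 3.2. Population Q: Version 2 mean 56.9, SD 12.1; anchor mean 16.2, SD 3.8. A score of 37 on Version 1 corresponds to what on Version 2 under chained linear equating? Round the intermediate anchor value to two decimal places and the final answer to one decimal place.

33.6

Version 1 → anchor (Population P): v = (3.2/13.8)(37 − 62.1) + 14.7 = 8.88
anchor → Version 2 (Population Q): y = (12.1/3.8)(8.88 − 16.2) + 56.9 = 33.6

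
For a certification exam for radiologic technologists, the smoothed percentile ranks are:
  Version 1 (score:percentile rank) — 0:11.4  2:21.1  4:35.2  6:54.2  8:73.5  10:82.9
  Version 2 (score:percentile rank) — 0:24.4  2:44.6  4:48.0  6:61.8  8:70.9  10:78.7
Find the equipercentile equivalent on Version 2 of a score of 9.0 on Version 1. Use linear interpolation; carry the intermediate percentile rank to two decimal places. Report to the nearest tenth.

PR of 9.0 on Version 1: 73.5 + (9.0 − 8)/(10 − 8) × (82.9 − 73.5) = 78.20
On Version 2, PR 78.20 falls between score 8 (PR 70.9) and 10 (PR 78.7).
Interpolate: 8 + (78.20 − 70.9)/(78.7 − 70.9) × (10 − 8) = 9.9

9.9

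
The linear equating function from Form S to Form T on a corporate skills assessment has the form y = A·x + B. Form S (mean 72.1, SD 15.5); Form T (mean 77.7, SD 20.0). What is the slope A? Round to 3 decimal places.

A = SD_Y / SD_X = 20.0 / 15.5 = 1.290

1.290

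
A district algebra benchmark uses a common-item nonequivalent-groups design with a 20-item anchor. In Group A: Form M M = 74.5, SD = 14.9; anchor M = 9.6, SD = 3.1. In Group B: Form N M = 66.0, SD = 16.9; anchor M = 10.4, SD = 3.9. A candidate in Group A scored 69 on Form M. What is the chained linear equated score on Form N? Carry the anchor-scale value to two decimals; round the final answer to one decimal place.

Form M → anchor (Group A): v = (3.1/14.9)(69 − 74.5) + 9.6 = 8.46
anchor → Form N (Group B): y = (16.9/3.9)(8.46 − 10.4) + 66.0 = 57.6

57.6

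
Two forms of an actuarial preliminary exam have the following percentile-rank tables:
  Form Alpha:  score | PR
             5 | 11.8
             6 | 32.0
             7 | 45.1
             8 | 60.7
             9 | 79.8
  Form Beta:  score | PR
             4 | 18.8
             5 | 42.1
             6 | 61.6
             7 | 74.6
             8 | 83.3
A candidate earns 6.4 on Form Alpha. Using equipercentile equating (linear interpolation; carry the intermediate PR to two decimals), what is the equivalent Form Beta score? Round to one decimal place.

4.8

PR of 6.4 on Form Alpha: 32.0 + (6.4 − 6)/(7 − 6) × (45.1 − 32.0) = 37.24
On Form Beta, PR 37.24 falls between score 4 (PR 18.8) and 5 (PR 42.1).
Interpolate: 4 + (37.24 − 18.8)/(42.1 − 18.8) × (5 − 4) = 4.8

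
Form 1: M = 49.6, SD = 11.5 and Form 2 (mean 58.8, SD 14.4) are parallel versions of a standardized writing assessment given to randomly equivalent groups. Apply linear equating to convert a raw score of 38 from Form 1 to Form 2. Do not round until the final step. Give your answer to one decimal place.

Linear equating: y = (SD_Y/SD_X)(x − M_X) + M_Y
y = (14.4/11.5)(38 − 49.6) + 58.8
y = 1.252174 × -11.6 + 58.8 = -14.5252 + 58.8 = 44.3

44.3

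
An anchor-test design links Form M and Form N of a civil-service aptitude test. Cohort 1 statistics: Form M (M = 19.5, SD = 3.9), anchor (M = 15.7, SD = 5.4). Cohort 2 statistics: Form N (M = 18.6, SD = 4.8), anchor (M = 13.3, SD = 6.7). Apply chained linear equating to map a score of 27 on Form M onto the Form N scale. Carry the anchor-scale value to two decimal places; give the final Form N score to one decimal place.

27.8

Form M → anchor (Cohort 1): v = (5.4/3.9)(27 − 19.5) + 15.7 = 26.08
anchor → Form N (Cohort 2): y = (4.8/6.7)(26.08 − 13.3) + 18.6 = 27.8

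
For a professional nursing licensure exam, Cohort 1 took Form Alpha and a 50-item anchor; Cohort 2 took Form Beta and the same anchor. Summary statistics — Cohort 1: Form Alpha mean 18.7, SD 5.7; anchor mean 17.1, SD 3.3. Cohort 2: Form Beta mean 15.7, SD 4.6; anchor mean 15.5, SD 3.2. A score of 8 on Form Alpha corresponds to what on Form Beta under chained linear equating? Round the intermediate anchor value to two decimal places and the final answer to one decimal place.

9.1

Form Alpha → anchor (Cohort 1): v = (3.3/5.7)(8 − 18.7) + 17.1 = 10.91
anchor → Form Beta (Cohort 2): y = (4.6/3.2)(10.91 − 15.5) + 15.7 = 9.1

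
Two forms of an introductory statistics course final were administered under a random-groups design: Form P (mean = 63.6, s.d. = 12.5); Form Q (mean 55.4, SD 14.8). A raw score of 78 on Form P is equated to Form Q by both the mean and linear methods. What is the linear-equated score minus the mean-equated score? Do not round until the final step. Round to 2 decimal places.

Mean-equated: 78 + (55.4 − 63.6) = 69.80
Linear-equated: (14.8/12.5)(78 − 63.6) + 55.4 = 72.450
Difference = 72.450 − 69.80 = 2.65

2.65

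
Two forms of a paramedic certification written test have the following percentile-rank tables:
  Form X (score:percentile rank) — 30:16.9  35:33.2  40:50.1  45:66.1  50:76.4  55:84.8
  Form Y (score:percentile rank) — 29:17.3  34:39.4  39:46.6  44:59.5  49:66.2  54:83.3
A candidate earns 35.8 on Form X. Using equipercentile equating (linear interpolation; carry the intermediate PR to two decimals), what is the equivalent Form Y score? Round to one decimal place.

PR of 35.8 on Form X: 33.2 + (35.8 − 35)/(40 − 35) × (50.1 − 33.2) = 35.90
On Form Y, PR 35.90 falls between score 29 (PR 17.3) and 34 (PR 39.4).
Interpolate: 29 + (35.90 − 17.3)/(39.4 − 17.3) × (34 − 29) = 33.2

33.2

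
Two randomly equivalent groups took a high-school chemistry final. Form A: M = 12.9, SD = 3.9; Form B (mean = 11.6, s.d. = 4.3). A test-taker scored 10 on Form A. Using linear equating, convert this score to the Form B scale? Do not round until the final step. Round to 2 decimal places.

Linear equating: y = (SD_Y/SD_X)(x − M_X) + M_Y
y = (4.3/3.9)(10 − 12.9) + 11.6
y = 1.102564 × -2.9 + 11.6 = -3.1974 + 11.6 = 8.40

8.40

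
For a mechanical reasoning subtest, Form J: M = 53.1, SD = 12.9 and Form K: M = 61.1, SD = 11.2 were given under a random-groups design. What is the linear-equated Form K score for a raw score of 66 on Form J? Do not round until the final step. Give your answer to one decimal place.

Linear equating: y = (SD_Y/SD_X)(x − M_X) + M_Y
y = (11.2/12.9)(66 − 53.1) + 61.1
y = 0.868217 × 12.9 + 61.1 = 11.2000 + 61.1 = 72.3

72.3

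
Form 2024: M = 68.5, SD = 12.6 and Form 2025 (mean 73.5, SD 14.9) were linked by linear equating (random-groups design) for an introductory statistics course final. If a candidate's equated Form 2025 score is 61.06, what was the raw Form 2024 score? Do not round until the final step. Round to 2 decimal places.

57.98

Invert y = (SD_Y/SD_X)(x − M_X) + M_Y:
x = (SD_X/SD_Y)(y − M_Y) + M_X = (12.6/14.9)(61.06 − 73.5) + 68.5
x = 0.845638 × -12.440 + 68.5 = 57.98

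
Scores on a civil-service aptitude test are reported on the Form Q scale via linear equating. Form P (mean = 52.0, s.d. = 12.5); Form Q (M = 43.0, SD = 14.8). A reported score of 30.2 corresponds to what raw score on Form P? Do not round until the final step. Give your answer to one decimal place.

Invert y = (SD_Y/SD_X)(x − M_X) + M_Y:
x = (SD_X/SD_Y)(y − M_Y) + M_X = (12.5/14.8)(30.2 − 43.0) + 52.0
x = 0.844595 × -12.800 + 52.0 = 41.2

41.2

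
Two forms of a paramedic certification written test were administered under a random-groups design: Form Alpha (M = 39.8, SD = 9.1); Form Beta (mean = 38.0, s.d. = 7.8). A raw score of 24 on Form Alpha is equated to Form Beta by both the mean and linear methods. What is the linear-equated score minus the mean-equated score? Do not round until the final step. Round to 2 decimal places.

2.26

Mean-equated: 24 + (38.0 − 39.8) = 22.20
Linear-equated: (7.8/9.1)(24 − 39.8) + 38.0 = 24.457
Difference = 24.457 − 22.20 = 2.26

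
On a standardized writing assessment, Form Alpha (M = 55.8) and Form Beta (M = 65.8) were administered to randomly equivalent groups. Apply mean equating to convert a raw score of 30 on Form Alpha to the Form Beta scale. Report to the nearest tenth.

Mean equating: y = x + (M_Y − M_X) = 30 + (65.8 − 55.8) = 40.0

40.0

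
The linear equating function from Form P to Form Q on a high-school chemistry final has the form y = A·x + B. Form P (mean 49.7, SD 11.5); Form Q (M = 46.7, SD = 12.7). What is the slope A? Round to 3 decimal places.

A = SD_Y / SD_X = 12.7 / 11.5 = 1.104

1.104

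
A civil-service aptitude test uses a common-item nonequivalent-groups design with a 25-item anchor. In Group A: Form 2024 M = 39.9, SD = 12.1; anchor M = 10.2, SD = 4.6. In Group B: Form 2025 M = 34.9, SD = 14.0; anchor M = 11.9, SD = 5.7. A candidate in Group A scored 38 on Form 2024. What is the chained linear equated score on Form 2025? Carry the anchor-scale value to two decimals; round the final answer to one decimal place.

Form 2024 → anchor (Group A): v = (4.6/12.1)(38 − 39.9) + 10.2 = 9.48
anchor → Form 2025 (Group B): y = (14.0/5.7)(9.48 − 11.9) + 34.9 = 29.0

29.0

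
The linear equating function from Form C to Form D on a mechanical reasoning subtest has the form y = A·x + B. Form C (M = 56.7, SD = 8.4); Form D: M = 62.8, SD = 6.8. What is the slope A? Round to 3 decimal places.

A = SD_Y / SD_X = 6.8 / 8.4 = 0.810

0.810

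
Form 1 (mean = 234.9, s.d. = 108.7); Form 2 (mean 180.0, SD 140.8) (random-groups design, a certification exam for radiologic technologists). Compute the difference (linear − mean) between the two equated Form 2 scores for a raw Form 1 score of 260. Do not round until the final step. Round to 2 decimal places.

7.41

Mean-equated: 260 + (180.0 − 234.9) = 205.10
Linear-equated: (140.8/108.7)(260 − 234.9) + 180.0 = 212.512
Difference = 212.512 − 205.10 = 7.41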